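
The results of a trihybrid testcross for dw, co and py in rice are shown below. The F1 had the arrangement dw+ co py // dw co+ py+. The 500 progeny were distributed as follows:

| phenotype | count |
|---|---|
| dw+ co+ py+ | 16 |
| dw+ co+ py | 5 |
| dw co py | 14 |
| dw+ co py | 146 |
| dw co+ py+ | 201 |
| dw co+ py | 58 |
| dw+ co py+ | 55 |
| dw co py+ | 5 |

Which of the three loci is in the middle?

co

The two rarest classes, dw+ co+ py and dw co py+, are the double crossovers. Comparing them with the parentals, only the co allele has switched, so co is the middle locus and the order is py – co – dw.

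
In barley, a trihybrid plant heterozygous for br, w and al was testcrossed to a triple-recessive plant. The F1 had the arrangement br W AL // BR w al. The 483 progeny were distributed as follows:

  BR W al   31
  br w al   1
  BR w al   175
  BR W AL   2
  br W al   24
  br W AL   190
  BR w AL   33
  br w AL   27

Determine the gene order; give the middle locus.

br

The two rarest classes, BR W AL and br w al, are the double crossovers. Comparing them with the parentals, only the br allele has switched, so br is the middle locus and the order is al – br – w.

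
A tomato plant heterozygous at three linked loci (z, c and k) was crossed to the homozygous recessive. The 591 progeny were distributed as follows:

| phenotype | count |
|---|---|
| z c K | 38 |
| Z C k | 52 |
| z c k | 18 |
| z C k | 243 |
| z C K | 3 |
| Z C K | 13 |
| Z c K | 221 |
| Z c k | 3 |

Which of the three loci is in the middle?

The two most frequent reciprocal classes, z C k and Z c K, are the parental types, so the F1 was z C k / Z c K.
The two rarest classes, z C K and Z c k, are the double crossovers. Comparing them with the parentals, only the k allele has switched, so k is the middle locus and the order is c – k – z.

k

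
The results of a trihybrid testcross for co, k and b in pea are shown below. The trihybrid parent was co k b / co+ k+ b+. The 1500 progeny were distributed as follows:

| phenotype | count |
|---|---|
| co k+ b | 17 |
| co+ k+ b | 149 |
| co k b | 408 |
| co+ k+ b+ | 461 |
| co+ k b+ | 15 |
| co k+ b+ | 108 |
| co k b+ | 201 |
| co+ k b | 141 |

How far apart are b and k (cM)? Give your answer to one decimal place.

25.5 cM

The two rarest classes, co k+ b and co+ k b+, are the double crossovers. Comparing them with the parentals, only the k allele has switched, so k is the middle locus and the order is co – k – b.
Crossovers in the k–b interval produce the single-crossover classes co k b+ and co+ k+ b (201 + 149 = 350) plus the double crossovers (32).
RF(k–b) = (350 + 32) / 1500 = 382/1500 = 0.2547 → 25.5 cM.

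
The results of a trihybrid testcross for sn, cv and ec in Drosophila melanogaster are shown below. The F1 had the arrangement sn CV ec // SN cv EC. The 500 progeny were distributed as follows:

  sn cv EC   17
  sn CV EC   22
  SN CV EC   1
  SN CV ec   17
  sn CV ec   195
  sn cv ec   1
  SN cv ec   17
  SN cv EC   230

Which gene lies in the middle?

The two rarest classes, sn cv ec and SN CV EC, are the double crossovers. Comparing them with the parentals, only the cv allele has switched, so cv is the middle locus and the order is ec – cv – sn.

cv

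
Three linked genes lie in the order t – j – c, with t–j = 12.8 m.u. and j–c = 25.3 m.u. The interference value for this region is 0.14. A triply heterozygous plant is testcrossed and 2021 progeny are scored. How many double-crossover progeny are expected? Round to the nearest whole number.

Map distances give recombination frequencies of 0.128 and 0.253 for the two intervals.
With interference 0.14 (so coincidence = 0.86), expected double-crossover frequency = 0.128 × 0.253 × 0.86 = 0.02785.
Expected number = 0.02785 × 2021 = 56.29 ≈ 56.

56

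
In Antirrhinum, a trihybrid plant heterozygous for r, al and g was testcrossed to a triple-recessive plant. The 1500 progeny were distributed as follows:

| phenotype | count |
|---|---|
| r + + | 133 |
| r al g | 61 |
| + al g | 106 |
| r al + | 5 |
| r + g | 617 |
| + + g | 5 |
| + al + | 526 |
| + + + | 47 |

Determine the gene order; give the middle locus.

r

The two most frequent reciprocal classes, + al + and r + g, are the parental types, so the F1 was + al + / r + g.
The two rarest classes, r al + and + + g, are the double crossovers. Comparing them with the parentals, only the r allele has switched, so r is the middle locus and the order is al – r – g.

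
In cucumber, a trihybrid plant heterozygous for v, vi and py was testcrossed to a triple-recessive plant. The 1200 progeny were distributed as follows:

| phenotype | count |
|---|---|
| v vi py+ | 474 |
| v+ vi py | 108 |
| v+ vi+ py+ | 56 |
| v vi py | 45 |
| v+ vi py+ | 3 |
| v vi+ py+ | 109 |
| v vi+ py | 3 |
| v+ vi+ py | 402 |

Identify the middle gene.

v

The two most frequent reciprocal classes, v vi py+ and v+ vi+ py, are the parental types, so the F1 was v vi py+ / v+ vi+ py.
The two rarest classes, v+ vi py+ and v vi+ py, are the double crossovers. Comparing them with the parentals, only the v allele has switched, so v is the middle locus and the order is vi – v – py.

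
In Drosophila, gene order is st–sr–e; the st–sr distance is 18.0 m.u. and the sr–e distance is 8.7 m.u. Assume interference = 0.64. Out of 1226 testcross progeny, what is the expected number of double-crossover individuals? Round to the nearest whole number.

Map distances give recombination frequencies of 0.180 and 0.087 for the two intervals.
With interference 0.64 (so coincidence = 0.36), expected double-crossover frequency = 0.180 × 0.087 × 0.36 = 0.00564.
Expected number = 0.00564 × 1226 = 6.91 ≈ 7.

7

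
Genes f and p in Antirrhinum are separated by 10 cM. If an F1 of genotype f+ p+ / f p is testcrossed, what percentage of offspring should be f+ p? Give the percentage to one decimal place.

A map distance of 10 cM corresponds to a recombination frequency of 0.100.
The F1 is f+ p+ / f p, so f+ p is a recombinant gamete class with expected frequency r/2 = 0.100/2 = 0.0500.
That is 0.0500 = 5.0% of the progeny.

5.0%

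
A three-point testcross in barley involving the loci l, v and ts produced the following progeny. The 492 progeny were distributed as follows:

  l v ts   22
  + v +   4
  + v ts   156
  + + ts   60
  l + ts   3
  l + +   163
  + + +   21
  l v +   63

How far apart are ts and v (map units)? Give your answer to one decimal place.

The two most frequent reciprocal classes, + v ts and l + +, are the parental types, so the F1 was + v ts / l + +.
The two rarest classes, + v + and l + ts, are the double crossovers. Comparing them with the parentals, only the ts allele has switched, so ts is the middle locus and the order is l – ts – v.
Crossovers in the ts–v interval produce the single-crossover classes + + ts and l v + (60 + 63 = 123) plus the double crossovers (7).
RF(ts–v) = (123 + 7) / 492 = 130/492 = 0.2642 → 26.4 map units.

26.4 map units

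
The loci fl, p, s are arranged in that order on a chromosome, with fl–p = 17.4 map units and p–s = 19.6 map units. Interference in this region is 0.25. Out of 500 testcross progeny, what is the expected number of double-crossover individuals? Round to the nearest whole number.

13

Map distances give recombination frequencies of 0.174 and 0.196 for the two intervals.
With interference 0.25 (so coincidence = 0.75), expected double-crossover frequency = 0.174 × 0.196 × 0.75 = 0.02558.
Expected number = 0.02558 × 500 = 12.79 ≈ 13.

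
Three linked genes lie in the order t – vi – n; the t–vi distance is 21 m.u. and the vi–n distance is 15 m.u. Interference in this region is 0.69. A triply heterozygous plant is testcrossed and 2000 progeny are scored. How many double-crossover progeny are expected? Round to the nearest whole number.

20

Map distances give recombination frequencies of 0.210 and 0.150 for the two intervals.
With interference 0.69 (so coincidence = 0.31), expected double-crossover frequency = 0.210 × 0.150 × 0.31 = 0.00977.
Expected number = 0.00977 × 2000 = 19.53 ≈ 20.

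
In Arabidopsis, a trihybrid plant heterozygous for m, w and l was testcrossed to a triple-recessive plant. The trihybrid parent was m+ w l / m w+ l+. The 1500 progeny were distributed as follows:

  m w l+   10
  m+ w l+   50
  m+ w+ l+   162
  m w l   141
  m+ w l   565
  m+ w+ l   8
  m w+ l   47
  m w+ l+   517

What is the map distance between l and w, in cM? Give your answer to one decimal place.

The two rarest classes, m+ w+ l and m w l+, are the double crossovers. Comparing them with the parentals, only the w allele has switched, so w is the middle locus and the order is m – w – l.
Crossovers in the w–l interval produce the single-crossover classes m+ w l+ and m w+ l (50 + 47 = 97) plus the double crossovers (18).
RF(w–l) = (97 + 18) / 1500 = 115/1500 = 0.0767 → 7.7 cM.

7.7 cM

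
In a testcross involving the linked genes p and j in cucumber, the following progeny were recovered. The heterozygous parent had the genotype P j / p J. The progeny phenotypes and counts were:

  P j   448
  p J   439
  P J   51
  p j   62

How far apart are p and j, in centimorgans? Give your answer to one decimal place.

11.3 centimorgans

The recombinant classes are P J and p j: 51 + 62 = 113.
Recombination frequency = 113/1000 = 0.1130 ≈ 11.3%, i.e. 11.3 centimorgans.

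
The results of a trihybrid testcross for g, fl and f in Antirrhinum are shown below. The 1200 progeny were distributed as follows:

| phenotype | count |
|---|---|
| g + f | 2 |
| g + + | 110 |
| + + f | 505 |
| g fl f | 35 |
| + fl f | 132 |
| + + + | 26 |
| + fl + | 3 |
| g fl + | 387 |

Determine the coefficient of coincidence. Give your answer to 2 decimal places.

The two most frequent reciprocal classes, + + f and g fl +, are the parental types, so the F1 was + + f / g fl +.
The two rarest classes, g + f and + fl +, are the double crossovers. Comparing them with the parentals, only the g allele has switched, so g is the middle locus and the order is f – g – fl.
f–g: (61 + 5)/1200 = 0.0550; g–fl: (242 + 5)/1200 = 0.2058.
Expected DCO frequency = 0.0550 × 0.2058 ≈ 0.01132; observed = 5/1200 ≈ 0.00417.
Coefficient of coincidence = 0.00417/0.01132 ≈ 0.37.

0.37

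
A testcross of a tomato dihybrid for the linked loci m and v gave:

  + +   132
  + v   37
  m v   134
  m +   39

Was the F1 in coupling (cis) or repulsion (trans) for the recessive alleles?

cis

The two most frequent classes are + + (132) and m v (134); these are the parental (non-recombinant) types.
So the F1 carried + + on one chromosome and m v on the other — the recessive alleles are on the same chromosome (cis / coupling).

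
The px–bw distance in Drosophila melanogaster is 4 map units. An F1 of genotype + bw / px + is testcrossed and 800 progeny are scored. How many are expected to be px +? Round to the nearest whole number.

384

A map distance of 4 map units corresponds to a recombination frequency of 0.040.
The F1 is + bw / px +, so px + is a parental gamete class with expected frequency (1 − r)/2 = 0.960/2 = 0.4800.
Expected number = 0.4800 × 800 = 384.00 ≈ 384.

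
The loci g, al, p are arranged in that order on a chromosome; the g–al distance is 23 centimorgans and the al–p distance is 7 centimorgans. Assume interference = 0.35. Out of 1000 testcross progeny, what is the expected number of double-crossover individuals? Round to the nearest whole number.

Map distances give recombination frequencies of 0.230 and 0.070 for the two intervals.
With interference 0.35 (so coincidence = 0.65), expected double-crossover frequency = 0.230 × 0.070 × 0.65 = 0.01047.
Expected number = 0.01047 × 1000 = 10.47 ≈ 10.

10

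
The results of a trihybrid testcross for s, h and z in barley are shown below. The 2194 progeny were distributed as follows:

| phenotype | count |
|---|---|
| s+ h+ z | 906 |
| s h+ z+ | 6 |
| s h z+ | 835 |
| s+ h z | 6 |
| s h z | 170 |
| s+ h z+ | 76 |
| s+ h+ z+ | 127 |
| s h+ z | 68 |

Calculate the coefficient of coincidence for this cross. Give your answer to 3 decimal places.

0.546

The two most frequent reciprocal classes, s h z+ and s+ h+ z, are the parental types, so the F1 was s h z+ / s+ h+ z.
The two rarest classes, s h+ z+ and s+ h z, are the double crossovers. Comparing them with the parentals, only the h allele has switched, so h is the middle locus and the order is s – h – z.
s–h: (144 + 12)/2194 = 0.0711; h–z: (297 + 12)/2194 = 0.1408.
Expected DCO frequency = 0.0711 × 0.1408 ≈ 0.01001; observed = 12/2194 ≈ 0.00547.
Coefficient of coincidence = 0.00547/0.01001 ≈ 0.546.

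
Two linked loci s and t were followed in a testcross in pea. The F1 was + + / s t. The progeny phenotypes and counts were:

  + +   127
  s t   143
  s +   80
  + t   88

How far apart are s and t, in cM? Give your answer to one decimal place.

38.4 cM

The recombinant classes are + t and s +: 88 + 80 = 168.
Recombination frequency = 168/438 = 0.3836 ≈ 38.4%, i.e. 38.4 cM.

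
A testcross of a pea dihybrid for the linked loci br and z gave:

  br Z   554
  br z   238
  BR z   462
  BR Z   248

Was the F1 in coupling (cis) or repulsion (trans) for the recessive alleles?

The two most frequent classes are BR z (462) and br Z (554); these are the parental (non-recombinant) types.
So the F1 carried BR z on one chromosome and br Z on the other — the recessive alleles are on opposite chromosomes (trans / repulsion).

trans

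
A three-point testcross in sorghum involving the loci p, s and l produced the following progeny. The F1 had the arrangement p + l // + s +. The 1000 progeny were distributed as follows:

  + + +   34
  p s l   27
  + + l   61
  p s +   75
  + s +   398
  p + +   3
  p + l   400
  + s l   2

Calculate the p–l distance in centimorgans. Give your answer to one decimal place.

The two rarest classes, p + + and + s l, are the double crossovers. Comparing them with the parentals, only the l allele has switched, so l is the middle locus and the order is s – l – p.
Crossovers in the l–p interval produce the single-crossover classes + + l and p s + (61 + 75 = 136) plus the double crossovers (5).
RF(l–p) = (136 + 5) / 1000 = 141/1000 = 0.1410 → 14.1 centimorgans.

14.1 centimorgans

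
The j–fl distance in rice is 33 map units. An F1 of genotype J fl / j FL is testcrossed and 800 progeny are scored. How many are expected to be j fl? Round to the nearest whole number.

A map distance of 33 map units corresponds to a recombination frequency of 0.330.
The F1 is J fl / j FL, so j fl is a recombinant gamete class with expected frequency r/2 = 0.330/2 = 0.1650.
Expected number = 0.1650 × 800 = 132.00 ≈ 132.

132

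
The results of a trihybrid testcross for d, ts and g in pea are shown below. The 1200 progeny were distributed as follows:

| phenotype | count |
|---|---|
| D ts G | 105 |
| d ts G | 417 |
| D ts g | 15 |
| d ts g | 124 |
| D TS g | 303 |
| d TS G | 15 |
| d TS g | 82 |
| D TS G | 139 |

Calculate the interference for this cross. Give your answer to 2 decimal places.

0.43

The two most frequent reciprocal classes, d ts G and D TS g, are the parental types, so the F1 was d ts G / D TS g.
The two rarest classes, d TS G and D ts g, are the double crossovers. Comparing them with the parentals, only the ts allele has switched, so ts is the middle locus and the order is g – ts – d.
g–ts: (263 + 30)/1200 = 0.2442; ts–d: (187 + 30)/1200 = 0.1808.
Expected DCO frequency = 0.2442 × 0.1808 ≈ 0.04415; observed = 30/1200 ≈ 0.02500.
Coefficient of coincidence = 0.02500/0.04415 ≈ 0.57; interference = 1 − 0.57 = 0.43.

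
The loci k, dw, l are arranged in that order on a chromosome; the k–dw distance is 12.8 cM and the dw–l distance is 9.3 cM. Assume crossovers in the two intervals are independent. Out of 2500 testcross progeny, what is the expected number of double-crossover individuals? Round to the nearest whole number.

30

Map distances give recombination frequencies of 0.128 and 0.093 for the two intervals.
With no interference, expected double-crossover frequency = 0.128 × 0.093 = 0.01190.
Expected number = 0.01190 × 2500 = 29.76 ≈ 30.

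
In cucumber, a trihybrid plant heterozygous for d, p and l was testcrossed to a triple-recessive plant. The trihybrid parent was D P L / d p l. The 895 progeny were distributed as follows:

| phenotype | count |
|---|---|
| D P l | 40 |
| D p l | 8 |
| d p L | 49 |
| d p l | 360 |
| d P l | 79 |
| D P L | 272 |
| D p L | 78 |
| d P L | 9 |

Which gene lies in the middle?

d

The two rarest classes, d P L and D p l, are the double crossovers. Comparing them with the parentals, only the d allele has switched, so d is the middle locus and the order is l – d – p.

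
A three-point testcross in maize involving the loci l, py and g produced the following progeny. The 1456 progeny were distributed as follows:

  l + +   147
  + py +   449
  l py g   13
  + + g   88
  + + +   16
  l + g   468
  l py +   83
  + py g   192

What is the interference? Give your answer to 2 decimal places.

0.43

The two most frequent reciprocal classes, l + g and + py +, are the parental types, so the F1 was l + g / + py +.
The two rarest classes, l py g and + + +, are the double crossovers. Comparing them with the parentals, only the py allele has switched, so py is the middle locus and the order is l – py – g.
l–py: (171 + 29)/1456 = 0.1374; py–g: (339 + 29)/1456 = 0.2527.
Expected DCO frequency = 0.1374 × 0.2527 ≈ 0.03472; observed = 29/1456 ≈ 0.01992.
Coefficient of coincidence = 0.01992/0.03472 ≈ 0.57; interference = 1 − 0.57 = 0.43.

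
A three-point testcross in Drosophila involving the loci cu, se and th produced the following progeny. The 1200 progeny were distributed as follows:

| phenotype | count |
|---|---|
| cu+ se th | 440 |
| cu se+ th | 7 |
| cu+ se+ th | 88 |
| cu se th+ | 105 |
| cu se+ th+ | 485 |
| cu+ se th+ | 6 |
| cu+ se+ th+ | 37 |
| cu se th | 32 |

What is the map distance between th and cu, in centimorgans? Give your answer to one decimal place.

6.8 centimorgans

The two most frequent reciprocal classes, cu+ se th and cu se+ th+, are the parental types, so the F1 was cu+ se th / cu se+ th+.
The two rarest classes, cu+ se th+ and cu se+ th, are the double crossovers. Comparing them with the parentals, only the th allele has switched, so th is the middle locus and the order is cu – th – se.
Crossovers in the cu–th interval produce the single-crossover classes cu se th and cu+ se+ th+ (32 + 37 = 69) plus the double crossovers (13).
RF(cu–th) = (69 + 13) / 1200 = 82/1200 = 0.0683 → 6.8 centimorgans.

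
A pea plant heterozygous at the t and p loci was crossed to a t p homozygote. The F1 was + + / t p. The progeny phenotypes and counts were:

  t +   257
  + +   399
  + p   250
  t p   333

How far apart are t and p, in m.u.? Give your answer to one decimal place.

40.9 m.u.

The recombinant classes are + p and t +: 250 + 257 = 507.
Recombination frequency = 507/1239 = 0.4092 ≈ 40.9%, i.e. 40.9 m.u.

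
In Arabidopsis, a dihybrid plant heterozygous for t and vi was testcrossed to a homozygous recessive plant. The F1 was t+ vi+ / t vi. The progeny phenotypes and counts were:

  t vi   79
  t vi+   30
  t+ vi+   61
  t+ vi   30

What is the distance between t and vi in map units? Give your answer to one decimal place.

30.0 map units

The recombinant classes are t+ vi and t vi+: 30 + 30 = 60.
Recombination frequency = 60/200 = 0.3000 ≈ 30.0%, i.e. 30.0 map units.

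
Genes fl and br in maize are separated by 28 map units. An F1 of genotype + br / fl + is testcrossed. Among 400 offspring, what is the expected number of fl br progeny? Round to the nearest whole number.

A map distance of 28 map units corresponds to a recombination frequency of 0.280.
The F1 is + br / fl +, so fl br is a recombinant gamete class with expected frequency r/2 = 0.280/2 = 0.1400.
Expected number = 0.1400 × 400 = 56.00 ≈ 56.

56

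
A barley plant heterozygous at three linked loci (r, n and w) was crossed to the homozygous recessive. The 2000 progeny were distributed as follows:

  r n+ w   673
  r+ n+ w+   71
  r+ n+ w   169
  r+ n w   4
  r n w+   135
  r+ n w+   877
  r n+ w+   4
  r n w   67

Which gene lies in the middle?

The two most frequent reciprocal classes, r+ n w+ and r n+ w, are the parental types, so the F1 was r+ n w+ / r n+ w.
The two rarest classes, r+ n w and r n+ w+, are the double crossovers. Comparing them with the parentals, only the w allele has switched, so w is the middle locus and the order is n – w – r.

w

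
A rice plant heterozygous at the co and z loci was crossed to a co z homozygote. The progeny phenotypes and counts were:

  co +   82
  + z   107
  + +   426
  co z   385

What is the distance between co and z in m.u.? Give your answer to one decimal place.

The two most frequent classes, + + (426) and co z (385), are the parental types, so the F1 was + + / co z.
The recombinant classes are + z and co +: 107 + 82 = 189.
Recombination frequency = 189/1000 = 0.1890 ≈ 18.9%, i.e. 18.9 m.u.

18.9 m.u.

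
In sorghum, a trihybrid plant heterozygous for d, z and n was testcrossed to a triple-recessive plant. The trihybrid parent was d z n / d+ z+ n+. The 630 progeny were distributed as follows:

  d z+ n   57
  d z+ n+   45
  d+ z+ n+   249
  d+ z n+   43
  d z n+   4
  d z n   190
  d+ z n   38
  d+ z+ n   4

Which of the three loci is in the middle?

n

The two rarest classes, d z n+ and d+ z+ n, are the double crossovers. Comparing them with the parentals, only the n allele has switched, so n is the middle locus and the order is d – n – z.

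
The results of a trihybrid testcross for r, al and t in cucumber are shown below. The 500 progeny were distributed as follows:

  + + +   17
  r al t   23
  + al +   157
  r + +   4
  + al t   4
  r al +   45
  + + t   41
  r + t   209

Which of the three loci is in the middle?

t

The two most frequent reciprocal classes, + al + and r + t, are the parental types, so the F1 was + al + / r + t.
The two rarest classes, + al t and r + +, are the double crossovers. Comparing them with the parentals, only the t allele has switched, so t is the middle locus and the order is al – t – r.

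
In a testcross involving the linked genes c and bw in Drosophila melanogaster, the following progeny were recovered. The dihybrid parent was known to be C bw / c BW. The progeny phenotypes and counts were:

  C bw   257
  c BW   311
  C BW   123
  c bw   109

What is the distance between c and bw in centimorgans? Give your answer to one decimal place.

The recombinant classes are C BW and c bw: 123 + 109 = 232.
Recombination frequency = 232/800 = 0.2900 ≈ 29.0%, i.e. 29.0 centimorgans.

29.0 centimorgans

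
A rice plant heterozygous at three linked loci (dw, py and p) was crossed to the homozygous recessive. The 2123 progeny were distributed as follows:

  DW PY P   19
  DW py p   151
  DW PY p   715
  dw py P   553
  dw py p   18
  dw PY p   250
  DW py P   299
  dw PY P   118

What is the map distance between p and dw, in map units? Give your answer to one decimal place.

27.6 map units

The two most frequent reciprocal classes, DW PY p and dw py P, are the parental types, so the F1 was DW PY p / dw py P.
The two rarest classes, DW PY P and dw py p, are the double crossovers. Comparing them with the parentals, only the p allele has switched, so p is the middle locus and the order is py – p – dw.
Crossovers in the p–dw interval produce the single-crossover classes dw PY p and DW py P (250 + 299 = 549) plus the double crossovers (37).
RF(p–dw) = (549 + 37) / 2123 = 586/2123 = 0.2760 → 27.6 map units.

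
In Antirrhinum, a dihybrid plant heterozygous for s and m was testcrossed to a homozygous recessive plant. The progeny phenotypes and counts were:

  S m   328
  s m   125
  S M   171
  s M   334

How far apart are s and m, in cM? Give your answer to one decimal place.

The two most frequent classes, S m (328) and s M (334), are the parental types, so the F1 was S m / s M.
The recombinant classes are S M and s m: 171 + 125 = 296.
Recombination frequency = 296/958 = 0.3090 ≈ 30.9%, i.e. 30.9 cM.

30.9 cM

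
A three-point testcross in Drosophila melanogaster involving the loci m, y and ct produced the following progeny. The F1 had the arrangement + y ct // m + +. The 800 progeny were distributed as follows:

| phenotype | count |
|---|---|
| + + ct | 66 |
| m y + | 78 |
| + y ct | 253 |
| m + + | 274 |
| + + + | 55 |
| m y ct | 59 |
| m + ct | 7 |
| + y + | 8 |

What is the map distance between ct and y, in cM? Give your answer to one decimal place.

19.9 cM

The two rarest classes, + y + and m + ct, are the double crossovers. Comparing them with the parentals, only the ct allele has switched, so ct is the middle locus and the order is y – ct – m.
Crossovers in the y–ct interval produce the single-crossover classes + + ct and m y + (66 + 78 = 144) plus the double crossovers (15).
RF(y–ct) = (144 + 15) / 800 = 159/800 = 0.1988 → 19.9 cM.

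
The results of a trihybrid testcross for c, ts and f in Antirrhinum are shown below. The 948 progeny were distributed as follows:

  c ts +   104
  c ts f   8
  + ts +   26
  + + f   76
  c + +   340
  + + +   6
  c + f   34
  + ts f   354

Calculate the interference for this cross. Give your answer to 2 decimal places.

The two most frequent reciprocal classes, + ts f and c + +, are the parental types, so the F1 was + ts f / c + +.
The two rarest classes, c ts f and + + +, are the double crossovers. Comparing them with the parentals, only the c allele has switched, so c is the middle locus and the order is ts – c – f.
ts–c: (180 + 14)/948 = 0.2046; c–f: (60 + 14)/948 = 0.0781.
Expected DCO frequency = 0.2046 × 0.0781 ≈ 0.01598; observed = 14/948 ≈ 0.01477.
Coefficient of coincidence = 0.01477/0.01598 ≈ 0.92; interference = 1 − 0.92 = 0.08.

0.08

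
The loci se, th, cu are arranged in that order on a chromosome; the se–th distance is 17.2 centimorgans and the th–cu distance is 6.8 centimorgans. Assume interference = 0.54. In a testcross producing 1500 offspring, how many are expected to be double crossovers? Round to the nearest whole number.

8

Map distances give recombination frequencies of 0.172 and 0.068 for the two intervals.
With interference 0.54 (so coincidence = 0.46), expected double-crossover frequency = 0.172 × 0.068 × 0.46 = 0.00538.
Expected number = 0.00538 × 1500 = 8.07 ≈ 8.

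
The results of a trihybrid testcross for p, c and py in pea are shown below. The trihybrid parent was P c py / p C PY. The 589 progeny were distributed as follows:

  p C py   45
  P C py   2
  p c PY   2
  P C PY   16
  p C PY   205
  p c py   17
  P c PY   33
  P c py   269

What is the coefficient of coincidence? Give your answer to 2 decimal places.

The two rarest classes, P C py and p c PY, are the double crossovers. Comparing them with the parentals, only the c allele has switched, so c is the middle locus and the order is py – c – p.
py–c: (78 + 4)/589 = 0.1392; c–p: (33 + 4)/589 = 0.0628.
Expected DCO frequency = 0.1392 × 0.0628 ≈ 0.00874; observed = 4/589 ≈ 0.00679.
Coefficient of coincidence = 0.00679/0.00874 ≈ 0.78.

0.78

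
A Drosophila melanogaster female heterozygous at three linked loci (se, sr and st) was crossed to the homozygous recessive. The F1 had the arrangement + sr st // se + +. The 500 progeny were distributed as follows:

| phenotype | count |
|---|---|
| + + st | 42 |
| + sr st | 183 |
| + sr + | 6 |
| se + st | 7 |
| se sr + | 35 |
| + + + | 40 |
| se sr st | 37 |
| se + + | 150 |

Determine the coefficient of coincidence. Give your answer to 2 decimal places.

0.80

The two rarest classes, + sr + and se + st, are the double crossovers. Comparing them with the parentals, only the st allele has switched, so st is the middle locus and the order is se – st – sr.
se–st: (77 + 13)/500 = 0.1800; st–sr: (77 + 13)/500 = 0.1800.
Expected DCO frequency = 0.1800 × 0.1800 ≈ 0.03240; observed = 13/500 ≈ 0.02600.
Coefficient of coincidence = 0.02600/0.03240 ≈ 0.80.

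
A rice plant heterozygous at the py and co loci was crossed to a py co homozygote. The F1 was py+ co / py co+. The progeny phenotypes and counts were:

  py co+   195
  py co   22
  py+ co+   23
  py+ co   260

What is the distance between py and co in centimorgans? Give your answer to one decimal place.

The recombinant classes are py+ co+ and py co: 23 + 22 = 45.
Recombination frequency = 45/500 = 0.0900 ≈ 9.0%, i.e. 9.0 centimorgans.

9.0 centimorgans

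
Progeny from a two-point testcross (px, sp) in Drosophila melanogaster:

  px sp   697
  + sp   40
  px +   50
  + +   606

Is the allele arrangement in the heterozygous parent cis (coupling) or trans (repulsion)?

cis

The two most frequent classes are + + (606) and px sp (697); these are the parental (non-recombinant) types.
So the F1 carried + + on one chromosome and px sp on the other — the recessive alleles are on the same chromosome (cis / coupling).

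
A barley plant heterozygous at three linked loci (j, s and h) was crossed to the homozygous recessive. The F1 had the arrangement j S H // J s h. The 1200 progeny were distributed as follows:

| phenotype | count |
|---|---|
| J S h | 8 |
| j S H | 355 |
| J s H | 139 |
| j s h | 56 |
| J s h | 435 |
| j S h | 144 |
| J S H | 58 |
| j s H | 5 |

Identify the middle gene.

s

The two rarest classes, j s H and J S h, are the double crossovers. Comparing them with the parentals, only the s allele has switched, so s is the middle locus and the order is j – s – h.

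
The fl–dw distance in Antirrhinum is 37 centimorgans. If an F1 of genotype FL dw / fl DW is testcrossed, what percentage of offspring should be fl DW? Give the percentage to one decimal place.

31.5%

A map distance of 37 centimorgans corresponds to a recombination frequency of 0.370.
The F1 is FL dw / fl DW, so fl DW is a parental gamete class with expected frequency (1 − r)/2 = 0.630/2 = 0.3150.
That is 0.3150 = 31.5% of the progeny.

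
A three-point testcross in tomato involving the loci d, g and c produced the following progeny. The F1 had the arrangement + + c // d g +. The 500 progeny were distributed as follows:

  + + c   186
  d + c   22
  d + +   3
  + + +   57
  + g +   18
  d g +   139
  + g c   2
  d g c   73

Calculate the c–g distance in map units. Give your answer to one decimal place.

27.0 map units

The two rarest classes, + g c and d + +, are the double crossovers. Comparing them with the parentals, only the g allele has switched, so g is the middle locus and the order is d – g – c.
Crossovers in the g–c interval produce the single-crossover classes + + + and d g c (57 + 73 = 130) plus the double crossovers (5).
RF(g–c) = (130 + 5) / 500 = 135/500 = 0.2700 → 27.0 map units.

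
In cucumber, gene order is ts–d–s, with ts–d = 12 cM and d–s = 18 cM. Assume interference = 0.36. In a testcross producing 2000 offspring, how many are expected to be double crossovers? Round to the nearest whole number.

28

Map distances give recombination frequencies of 0.120 and 0.180 for the two intervals.
With interference 0.36 (so coincidence = 0.64), expected double-crossover frequency = 0.120 × 0.180 × 0.64 = 0.01382.
Expected number = 0.01382 × 2000 = 27.65 ≈ 28.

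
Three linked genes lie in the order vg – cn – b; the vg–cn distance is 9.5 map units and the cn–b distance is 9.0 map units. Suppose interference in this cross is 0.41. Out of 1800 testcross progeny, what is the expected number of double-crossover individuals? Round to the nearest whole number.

9

Map distances give recombination frequencies of 0.095 and 0.090 for the two intervals.
With interference 0.41 (so coincidence = 0.59), expected double-crossover frequency = 0.095 × 0.090 × 0.59 = 0.00504.
Expected number = 0.00504 × 1800 = 9.08 ≈ 9.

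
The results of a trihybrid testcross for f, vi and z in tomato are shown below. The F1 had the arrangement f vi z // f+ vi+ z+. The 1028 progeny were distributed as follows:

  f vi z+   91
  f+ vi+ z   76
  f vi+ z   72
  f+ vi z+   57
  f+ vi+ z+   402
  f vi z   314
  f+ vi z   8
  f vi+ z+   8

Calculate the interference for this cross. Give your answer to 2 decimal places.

The two rarest classes, f+ vi z and f vi+ z+, are the double crossovers. Comparing them with the parentals, only the f allele has switched, so f is the middle locus and the order is z – f – vi.
z–f: (167 + 16)/1028 = 0.1780; f–vi: (129 + 16)/1028 = 0.1411.
Expected DCO frequency = 0.1780 × 0.1411 ≈ 0.02512; observed = 16/1028 ≈ 0.01556.
Coefficient of coincidence = 0.01556/0.02512 ≈ 0.62; interference = 1 − 0.62 = 0.38.

0.38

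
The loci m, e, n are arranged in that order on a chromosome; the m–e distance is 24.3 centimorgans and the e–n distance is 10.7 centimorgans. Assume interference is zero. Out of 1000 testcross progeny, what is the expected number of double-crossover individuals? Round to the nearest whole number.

Map distances give recombination frequencies of 0.243 and 0.107 for the two intervals.
With no interference, expected double-crossover frequency = 0.243 × 0.107 = 0.02600.
Expected number = 0.02600 × 1000 = 26.00 ≈ 26.

26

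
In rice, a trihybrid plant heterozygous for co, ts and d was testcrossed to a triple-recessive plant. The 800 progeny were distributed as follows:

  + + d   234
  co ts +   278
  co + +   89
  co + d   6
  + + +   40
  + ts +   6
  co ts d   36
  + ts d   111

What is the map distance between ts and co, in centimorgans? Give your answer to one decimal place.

The two most frequent reciprocal classes, co ts + and + + d, are the parental types, so the F1 was co ts + / + + d.
The two rarest classes, + ts + and co + d, are the double crossovers. Comparing them with the parentals, only the co allele has switched, so co is the middle locus and the order is ts – co – d.
Crossovers in the ts–co interval produce the single-crossover classes co + + and + ts d (89 + 111 = 200) plus the double crossovers (12).
RF(ts–co) = (200 + 12) / 800 = 212/800 = 0.2650 → 26.5 centimorgans.

26.5 centimorgans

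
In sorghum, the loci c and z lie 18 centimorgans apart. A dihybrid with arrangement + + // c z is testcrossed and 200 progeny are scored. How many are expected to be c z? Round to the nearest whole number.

A map distance of 18 centimorgans corresponds to a recombination frequency of 0.180.
The F1 is + + / c z, so c z is a parental gamete class with expected frequency (1 − r)/2 = 0.820/2 = 0.4100.
Expected number = 0.4100 × 200 = 82.00 ≈ 82.

82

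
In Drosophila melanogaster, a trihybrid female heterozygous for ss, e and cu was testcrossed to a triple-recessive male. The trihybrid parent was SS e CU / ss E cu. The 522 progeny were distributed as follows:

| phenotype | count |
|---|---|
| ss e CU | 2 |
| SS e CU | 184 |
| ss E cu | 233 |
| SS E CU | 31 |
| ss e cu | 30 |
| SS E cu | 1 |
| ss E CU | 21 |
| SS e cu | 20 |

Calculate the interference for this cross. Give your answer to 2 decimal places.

0.44

The two rarest classes, ss e CU and SS E cu, are the double crossovers. Comparing them with the parentals, only the ss allele has switched, so ss is the middle locus and the order is cu – ss – e.
cu–ss: (41 + 3)/522 = 0.0843; ss–e: (61 + 3)/522 = 0.1226.
Expected DCO frequency = 0.0843 × 0.1226 ≈ 0.01034; observed = 3/522 ≈ 0.00575.
Coefficient of coincidence = 0.00575/0.01034 ≈ 0.56; interference = 1 − 0.56 = 0.44.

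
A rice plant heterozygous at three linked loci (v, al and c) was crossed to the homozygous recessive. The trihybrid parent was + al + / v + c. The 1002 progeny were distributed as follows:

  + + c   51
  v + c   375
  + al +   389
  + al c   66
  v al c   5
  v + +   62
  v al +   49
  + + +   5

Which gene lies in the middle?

The two rarest classes, + + + and v al c, are the double crossovers. Comparing them with the parentals, only the al allele has switched, so al is the middle locus and the order is v – al – c.

al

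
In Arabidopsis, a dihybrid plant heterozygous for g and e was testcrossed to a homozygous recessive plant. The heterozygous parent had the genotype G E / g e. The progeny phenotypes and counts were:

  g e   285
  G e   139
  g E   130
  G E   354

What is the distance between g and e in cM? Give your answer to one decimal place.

The recombinant classes are G e and g E: 139 + 130 = 269.
Recombination frequency = 269/908 = 0.2963 ≈ 29.6%, i.e. 29.6 cM.

29.6 cM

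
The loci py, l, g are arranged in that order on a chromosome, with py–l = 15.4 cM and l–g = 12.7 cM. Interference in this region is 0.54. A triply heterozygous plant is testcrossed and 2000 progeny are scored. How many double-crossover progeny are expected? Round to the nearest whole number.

Map distances give recombination frequencies of 0.154 and 0.127 for the two intervals.
With interference 0.54 (so coincidence = 0.46), expected double-crossover frequency = 0.154 × 0.127 × 0.46 = 0.00900.
Expected number = 0.00900 × 2000 = 17.99 ≈ 18.

18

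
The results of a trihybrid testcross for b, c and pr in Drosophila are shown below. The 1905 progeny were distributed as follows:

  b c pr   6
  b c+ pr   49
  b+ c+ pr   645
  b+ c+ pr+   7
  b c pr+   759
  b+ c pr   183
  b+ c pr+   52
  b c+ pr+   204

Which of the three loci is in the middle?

pr

The two most frequent reciprocal classes, b c pr+ and b+ c+ pr, are the parental types, so the F1 was b c pr+ / b+ c+ pr.
The two rarest classes, b c pr and b+ c+ pr+, are the double crossovers. Comparing them with the parentals, only the pr allele has switched, so pr is the middle locus and the order is b – pr – c.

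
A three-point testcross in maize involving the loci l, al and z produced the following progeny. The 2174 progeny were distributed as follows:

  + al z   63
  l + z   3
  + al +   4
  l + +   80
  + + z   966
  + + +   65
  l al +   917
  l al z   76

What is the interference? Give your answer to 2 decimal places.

The two most frequent reciprocal classes, + + z and l al +, are the parental types, so the F1 was + + z / l al +.
The two rarest classes, l + z and + al +, are the double crossovers. Comparing them with the parentals, only the l allele has switched, so l is the middle locus and the order is al – l – z.
al–l: (143 + 7)/2174 = 0.0690; l–z: (141 + 7)/2174 = 0.0681.
Expected DCO frequency = 0.0690 × 0.0681 ≈ 0.00470; observed = 7/2174 ≈ 0.00322.
Coefficient of coincidence = 0.00322/0.00470 ≈ 0.69; interference = 1 − 0.69 = 0.31.

0.31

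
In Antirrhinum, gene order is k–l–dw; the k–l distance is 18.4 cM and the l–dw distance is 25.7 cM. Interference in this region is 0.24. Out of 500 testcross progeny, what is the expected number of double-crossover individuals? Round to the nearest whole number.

Map distances give recombination frequencies of 0.184 and 0.257 for the two intervals.
With interference 0.24 (so coincidence = 0.76), expected double-crossover frequency = 0.184 × 0.257 × 0.76 = 0.03594.
Expected number = 0.03594 × 500 = 17.97 ≈ 18.

18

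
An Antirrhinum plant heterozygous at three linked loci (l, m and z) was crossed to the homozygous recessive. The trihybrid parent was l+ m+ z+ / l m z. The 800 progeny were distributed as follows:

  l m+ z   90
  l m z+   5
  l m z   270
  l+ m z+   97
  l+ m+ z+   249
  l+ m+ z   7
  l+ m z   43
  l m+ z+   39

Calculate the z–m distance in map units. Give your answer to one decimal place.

The two rarest classes, l+ m+ z and l m z+, are the double crossovers. Comparing them with the parentals, only the z allele has switched, so z is the middle locus and the order is m – z – l.
Crossovers in the m–z interval produce the single-crossover classes l+ m z+ and l m+ z (97 + 90 = 187) plus the double crossovers (12).
RF(m–z) = (187 + 12) / 800 = 199/800 = 0.2487 → 24.9 map units.

24.9 map units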